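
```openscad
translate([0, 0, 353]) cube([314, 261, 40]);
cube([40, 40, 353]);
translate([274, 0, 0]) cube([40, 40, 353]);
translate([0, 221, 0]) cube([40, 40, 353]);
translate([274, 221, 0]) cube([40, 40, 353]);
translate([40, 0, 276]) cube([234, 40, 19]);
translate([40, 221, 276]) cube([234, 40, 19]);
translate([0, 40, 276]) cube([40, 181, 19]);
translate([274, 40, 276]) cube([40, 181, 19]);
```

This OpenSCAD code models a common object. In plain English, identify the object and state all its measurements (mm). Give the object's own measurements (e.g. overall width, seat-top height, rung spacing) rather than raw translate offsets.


A simple wooden stool: a rectangular seat 314 mm (x) by 261 mm (y), 40 mm thick, top face at z = 393 mm, on four square legs, each 40×40 mm in cross-section. The legs rest on z = 0, each flush with a corner of the seat. Four stretchers, 40 mm wide and 19 mm tall, connect adjacent legs with their undersides at z = 276 mm, each running between the inner faces of the legs it joins and aligned with the legs' outer faces on the other axis.


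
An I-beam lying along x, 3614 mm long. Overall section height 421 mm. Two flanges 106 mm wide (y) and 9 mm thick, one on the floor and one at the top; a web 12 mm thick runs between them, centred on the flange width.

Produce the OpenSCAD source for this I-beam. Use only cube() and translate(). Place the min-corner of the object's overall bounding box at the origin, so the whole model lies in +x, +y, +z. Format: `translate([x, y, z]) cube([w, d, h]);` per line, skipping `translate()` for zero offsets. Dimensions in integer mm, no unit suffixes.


cube([3614, 106, 9]);
translate([0, 47, 9]) cube([3614, 12, 403]);
translate([0, 0, 412]) cube([3614, 106, 9]);


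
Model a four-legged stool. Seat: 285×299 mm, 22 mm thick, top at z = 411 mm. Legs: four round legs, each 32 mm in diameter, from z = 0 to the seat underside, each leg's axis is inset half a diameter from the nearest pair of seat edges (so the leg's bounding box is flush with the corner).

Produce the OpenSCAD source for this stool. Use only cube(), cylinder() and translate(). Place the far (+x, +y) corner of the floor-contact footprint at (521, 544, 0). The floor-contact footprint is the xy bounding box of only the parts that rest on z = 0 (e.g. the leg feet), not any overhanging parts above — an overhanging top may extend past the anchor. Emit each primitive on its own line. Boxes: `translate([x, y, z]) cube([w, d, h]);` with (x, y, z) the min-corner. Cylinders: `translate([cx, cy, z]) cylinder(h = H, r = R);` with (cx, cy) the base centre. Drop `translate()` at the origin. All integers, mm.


// leg_h = 411 - 22 = 389
translate([236, 245, 389]) cube([285, 299, 22]);
translate([252, 261, 0]) cylinder(h = 389, r = 16);
translate([505, 261, 0]) cylinder(h = 389, r = 16);
translate([252, 528, 0]) cylinder(h = 389, r = 16);
translate([505, 528, 0]) cylinder(h = 389, r = 16);


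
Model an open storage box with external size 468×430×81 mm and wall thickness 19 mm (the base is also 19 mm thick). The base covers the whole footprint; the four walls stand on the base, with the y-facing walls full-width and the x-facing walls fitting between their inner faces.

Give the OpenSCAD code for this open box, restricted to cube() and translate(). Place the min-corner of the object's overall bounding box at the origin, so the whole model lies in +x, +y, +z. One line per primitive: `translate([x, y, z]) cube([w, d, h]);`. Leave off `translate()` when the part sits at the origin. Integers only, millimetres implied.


cube([468, 430, 19]);
translate([0, 0, 19]) cube([468, 19, 62]);
translate([0, 411, 19]) cube([468, 19, 62]);
translate([0, 19, 19]) cube([19, 392, 62]);
translate([449, 19, 19]) cube([19, 392, 62]);


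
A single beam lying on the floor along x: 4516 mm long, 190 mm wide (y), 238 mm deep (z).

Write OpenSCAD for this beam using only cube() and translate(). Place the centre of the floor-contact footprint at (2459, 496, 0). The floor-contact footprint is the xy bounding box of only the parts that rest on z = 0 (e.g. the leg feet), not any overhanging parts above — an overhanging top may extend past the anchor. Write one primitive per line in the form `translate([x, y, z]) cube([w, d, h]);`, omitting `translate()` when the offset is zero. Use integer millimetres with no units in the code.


translate([201, 401, 0]) cube([4516, 190, 238]);


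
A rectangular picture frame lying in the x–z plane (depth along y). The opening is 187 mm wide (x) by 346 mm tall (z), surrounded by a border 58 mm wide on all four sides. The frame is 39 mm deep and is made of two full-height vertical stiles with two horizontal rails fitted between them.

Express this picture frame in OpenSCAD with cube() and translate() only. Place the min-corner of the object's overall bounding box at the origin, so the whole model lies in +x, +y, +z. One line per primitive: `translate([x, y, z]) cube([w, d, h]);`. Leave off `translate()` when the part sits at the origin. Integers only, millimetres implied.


cube([58, 39, 462]);
translate([245, 0, 0]) cube([58, 39, 462]);
translate([58, 0, 0]) cube([187, 39, 58]);
translate([58, 0, 404]) cube([187, 39, 58]);


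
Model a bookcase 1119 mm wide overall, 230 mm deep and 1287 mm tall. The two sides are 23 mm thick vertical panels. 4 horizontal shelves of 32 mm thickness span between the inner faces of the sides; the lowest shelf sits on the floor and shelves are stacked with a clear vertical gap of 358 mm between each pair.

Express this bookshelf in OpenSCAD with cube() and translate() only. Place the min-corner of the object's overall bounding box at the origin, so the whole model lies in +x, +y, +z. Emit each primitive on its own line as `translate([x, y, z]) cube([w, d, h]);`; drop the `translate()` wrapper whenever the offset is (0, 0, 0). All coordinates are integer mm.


cube([23, 230, 1287]);
translate([1096, 0, 0]) cube([23, 230, 1287]);
translate([23, 0, 0]) cube([1073, 230, 32]);
translate([23, 0, 390]) cube([1073, 230, 32]);
translate([23, 0, 780]) cube([1073, 230, 32]);
translate([23, 0, 1170]) cube([1073, 230, 32]);


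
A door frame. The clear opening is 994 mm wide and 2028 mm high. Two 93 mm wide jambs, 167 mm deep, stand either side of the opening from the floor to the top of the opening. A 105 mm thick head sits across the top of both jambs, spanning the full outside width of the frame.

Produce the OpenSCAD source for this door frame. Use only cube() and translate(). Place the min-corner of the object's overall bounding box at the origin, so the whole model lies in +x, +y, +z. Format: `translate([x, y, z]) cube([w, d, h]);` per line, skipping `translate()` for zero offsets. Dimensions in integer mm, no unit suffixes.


cube([93, 167, 2028]);
translate([1087, 0, 0]) cube([93, 167, 2028]);
translate([0, 0, 2028]) cube([1180, 167, 105]);


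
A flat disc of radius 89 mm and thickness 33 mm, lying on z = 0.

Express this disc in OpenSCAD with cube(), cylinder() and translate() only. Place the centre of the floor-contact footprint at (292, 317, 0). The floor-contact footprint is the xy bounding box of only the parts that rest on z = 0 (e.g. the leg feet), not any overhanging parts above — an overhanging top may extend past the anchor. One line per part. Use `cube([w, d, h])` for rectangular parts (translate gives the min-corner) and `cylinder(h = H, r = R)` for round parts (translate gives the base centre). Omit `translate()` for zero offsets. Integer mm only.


translate([292, 317, 0]) cylinder(h = 33, r = 89);


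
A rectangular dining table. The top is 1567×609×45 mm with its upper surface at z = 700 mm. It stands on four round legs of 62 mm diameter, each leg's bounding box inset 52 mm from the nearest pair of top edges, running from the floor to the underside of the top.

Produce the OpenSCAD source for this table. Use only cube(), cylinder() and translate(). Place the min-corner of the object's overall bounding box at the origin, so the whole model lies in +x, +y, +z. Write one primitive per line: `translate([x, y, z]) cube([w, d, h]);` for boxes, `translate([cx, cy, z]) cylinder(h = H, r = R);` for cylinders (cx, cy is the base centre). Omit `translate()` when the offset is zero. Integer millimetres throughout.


translate([0, 0, 655]) cube([1567, 609, 45]);
translate([83, 83, 0]) cylinder(h = 655, r = 31);
translate([1484, 83, 0]) cylinder(h = 655, r = 31);
translate([83, 526, 0]) cylinder(h = 655, r = 31);
translate([1484, 526, 0]) cylinder(h = 655, r = 31);


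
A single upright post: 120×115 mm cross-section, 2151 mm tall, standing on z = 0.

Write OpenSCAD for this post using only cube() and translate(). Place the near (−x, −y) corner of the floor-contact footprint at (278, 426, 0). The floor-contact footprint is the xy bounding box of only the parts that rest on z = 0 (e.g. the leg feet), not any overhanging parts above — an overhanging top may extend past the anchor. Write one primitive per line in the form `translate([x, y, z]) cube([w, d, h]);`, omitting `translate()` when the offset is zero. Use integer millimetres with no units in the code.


translate([278, 426, 0]) cube([120, 115, 2151]);


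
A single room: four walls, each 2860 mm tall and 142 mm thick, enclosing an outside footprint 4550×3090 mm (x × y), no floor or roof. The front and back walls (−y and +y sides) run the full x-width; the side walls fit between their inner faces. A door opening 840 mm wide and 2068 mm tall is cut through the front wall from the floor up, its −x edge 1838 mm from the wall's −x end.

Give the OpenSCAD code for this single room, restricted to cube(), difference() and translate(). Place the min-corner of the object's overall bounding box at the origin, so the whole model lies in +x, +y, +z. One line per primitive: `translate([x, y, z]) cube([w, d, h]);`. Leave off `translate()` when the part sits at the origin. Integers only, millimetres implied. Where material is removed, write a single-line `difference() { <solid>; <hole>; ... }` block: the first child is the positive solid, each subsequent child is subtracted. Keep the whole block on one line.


difference() { cube([4550, 142, 2860]); translate([1838, 0, 0]) cube([840, 142, 2068]); }
translate([0, 2948, 0]) cube([4550, 142, 2860]);
translate([0, 142, 0]) cube([142, 2806, 2860]);
translate([4408, 142, 0]) cube([142, 2806, 2860]);


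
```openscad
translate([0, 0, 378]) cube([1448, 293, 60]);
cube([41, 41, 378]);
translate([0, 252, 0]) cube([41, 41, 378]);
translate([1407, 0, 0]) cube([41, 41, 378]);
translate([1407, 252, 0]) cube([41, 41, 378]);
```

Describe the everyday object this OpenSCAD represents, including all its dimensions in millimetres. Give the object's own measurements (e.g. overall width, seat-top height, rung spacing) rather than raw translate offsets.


A long wooden bench with a 1448 mm (x) × 293 mm (y) seat, 60 mm thick, its top surface 438 mm above the floor. Four 41 mm square legs at the seat corners, flush with the edges, run from z = 0 to the seat underside.


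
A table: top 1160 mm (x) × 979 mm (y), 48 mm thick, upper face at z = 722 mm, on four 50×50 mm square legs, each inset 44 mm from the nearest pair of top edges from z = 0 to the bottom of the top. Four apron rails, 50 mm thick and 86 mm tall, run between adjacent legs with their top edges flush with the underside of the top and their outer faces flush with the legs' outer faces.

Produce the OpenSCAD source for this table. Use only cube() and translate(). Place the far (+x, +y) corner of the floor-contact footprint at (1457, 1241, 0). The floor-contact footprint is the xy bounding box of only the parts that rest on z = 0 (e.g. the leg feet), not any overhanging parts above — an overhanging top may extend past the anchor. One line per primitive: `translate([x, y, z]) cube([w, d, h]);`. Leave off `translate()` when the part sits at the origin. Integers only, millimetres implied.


translate([341, 306, 674]) cube([1160, 979, 48]);
translate([385, 350, 0]) cube([50, 50, 674]);
translate([1407, 350, 0]) cube([50, 50, 674]);
translate([385, 1191, 0]) cube([50, 50, 674]);
translate([1407, 1191, 0]) cube([50, 50, 674]);
translate([435, 350, 588]) cube([972, 50, 86]);
translate([435, 1191, 588]) cube([972, 50, 86]);
translate([385, 400, 588]) cube([50, 791, 86]);
translate([1407, 400, 588]) cube([50, 791, 86]);


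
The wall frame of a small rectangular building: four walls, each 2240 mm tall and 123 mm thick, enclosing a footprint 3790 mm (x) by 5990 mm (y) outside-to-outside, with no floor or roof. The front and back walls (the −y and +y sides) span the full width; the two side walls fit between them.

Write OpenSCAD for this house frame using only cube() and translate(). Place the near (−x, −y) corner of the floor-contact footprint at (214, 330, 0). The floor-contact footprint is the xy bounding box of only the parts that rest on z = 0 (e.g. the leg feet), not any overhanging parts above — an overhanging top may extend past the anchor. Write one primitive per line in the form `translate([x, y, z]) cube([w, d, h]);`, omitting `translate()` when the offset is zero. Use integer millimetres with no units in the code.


translate([214, 330, 0]) cube([3790, 123, 2240]);
translate([214, 6197, 0]) cube([3790, 123, 2240]);
translate([214, 453, 0]) cube([123, 5744, 2240]);
translate([3881, 453, 0]) cube([123, 5744, 2240]);


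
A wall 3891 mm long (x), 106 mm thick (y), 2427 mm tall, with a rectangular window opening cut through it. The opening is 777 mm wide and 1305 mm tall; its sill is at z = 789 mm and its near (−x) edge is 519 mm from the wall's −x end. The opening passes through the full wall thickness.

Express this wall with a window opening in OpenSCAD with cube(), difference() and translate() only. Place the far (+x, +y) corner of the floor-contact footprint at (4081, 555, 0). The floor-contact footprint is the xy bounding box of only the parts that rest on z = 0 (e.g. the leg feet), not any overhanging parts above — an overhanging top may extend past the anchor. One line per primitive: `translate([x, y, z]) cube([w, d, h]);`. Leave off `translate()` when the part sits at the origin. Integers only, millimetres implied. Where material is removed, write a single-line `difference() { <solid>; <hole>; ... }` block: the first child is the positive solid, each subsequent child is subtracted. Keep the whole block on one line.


difference() { translate([190, 449, 0]) cube([3891, 106, 2427]); translate([709, 449, 789]) cube([777, 106, 1305]); }


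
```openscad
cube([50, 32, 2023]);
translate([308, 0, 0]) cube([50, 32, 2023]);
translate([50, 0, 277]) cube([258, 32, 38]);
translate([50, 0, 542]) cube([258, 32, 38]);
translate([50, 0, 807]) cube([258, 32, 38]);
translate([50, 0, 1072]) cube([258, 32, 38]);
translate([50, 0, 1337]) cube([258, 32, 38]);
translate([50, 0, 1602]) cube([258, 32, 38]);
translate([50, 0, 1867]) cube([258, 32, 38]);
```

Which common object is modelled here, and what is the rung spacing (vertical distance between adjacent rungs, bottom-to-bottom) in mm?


A ladder. The rung spacing is 265 mm.

Two tall 50×32 posts with 7 short bars between them — a ladder. Adjacent rungs sit at z = 277 and z = 542, so the spacing is 542 − 277 = 265 mm.


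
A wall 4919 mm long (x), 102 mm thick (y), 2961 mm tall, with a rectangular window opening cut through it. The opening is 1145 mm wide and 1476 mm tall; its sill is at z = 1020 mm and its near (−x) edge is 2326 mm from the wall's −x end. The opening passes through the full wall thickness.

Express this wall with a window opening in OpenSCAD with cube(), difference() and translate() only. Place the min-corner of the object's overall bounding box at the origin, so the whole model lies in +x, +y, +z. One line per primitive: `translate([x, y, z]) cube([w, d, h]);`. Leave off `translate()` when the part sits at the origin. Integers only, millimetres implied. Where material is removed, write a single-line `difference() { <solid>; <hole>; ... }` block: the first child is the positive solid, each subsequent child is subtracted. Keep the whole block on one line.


difference() { cube([4919, 102, 2961]); translate([2326, 0, 1020]) cube([1145, 102, 1476]); }


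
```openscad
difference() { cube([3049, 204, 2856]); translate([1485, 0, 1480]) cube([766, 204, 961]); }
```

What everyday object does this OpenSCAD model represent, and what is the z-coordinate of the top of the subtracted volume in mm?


A wall with a window opening. The window head height is 2441 mm.

A wall with a rectangular opening subtracted — a window. Sill at z = 1480, opening 961 mm tall, so the head is at 1480 + 961 = 2441 mm.


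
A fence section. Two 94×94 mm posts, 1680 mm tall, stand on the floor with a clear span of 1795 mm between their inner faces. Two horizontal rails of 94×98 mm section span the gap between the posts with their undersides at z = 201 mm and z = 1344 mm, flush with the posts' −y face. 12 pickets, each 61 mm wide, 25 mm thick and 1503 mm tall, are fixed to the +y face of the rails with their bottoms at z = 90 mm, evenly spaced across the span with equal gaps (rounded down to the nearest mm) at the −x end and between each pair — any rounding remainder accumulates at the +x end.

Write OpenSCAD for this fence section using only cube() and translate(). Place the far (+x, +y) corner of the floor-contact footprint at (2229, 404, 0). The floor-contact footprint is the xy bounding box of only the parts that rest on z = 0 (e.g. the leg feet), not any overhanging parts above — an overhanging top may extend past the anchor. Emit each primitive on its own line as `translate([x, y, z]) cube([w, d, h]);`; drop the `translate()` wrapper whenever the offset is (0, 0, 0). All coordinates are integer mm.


translate([246, 310, 0]) cube([94, 94, 1680]);
translate([2135, 310, 0]) cube([94, 94, 1680]);
translate([340, 310, 201]) cube([1795, 94, 98]);
translate([340, 310, 1344]) cube([1795, 94, 98]);
translate([421, 404, 90]) cube([61, 25, 1503]);
translate([563, 404, 90]) cube([61, 25, 1503]);
translate([705, 404, 90]) cube([61, 25, 1503]);
translate([847, 404, 90]) cube([61, 25, 1503]);
translate([989, 404, 90]) cube([61, 25, 1503]);
translate([1131, 404, 90]) cube([61, 25, 1503]);
translate([1273, 404, 90]) cube([61, 25, 1503]);
translate([1415, 404, 90]) cube([61, 25, 1503]);
translate([1557, 404, 90]) cube([61, 25, 1503]);
translate([1699, 404, 90]) cube([61, 25, 1503]);
translate([1841, 404, 90]) cube([61, 25, 1503]);
translate([1983, 404, 90]) cube([61, 25, 1503]);


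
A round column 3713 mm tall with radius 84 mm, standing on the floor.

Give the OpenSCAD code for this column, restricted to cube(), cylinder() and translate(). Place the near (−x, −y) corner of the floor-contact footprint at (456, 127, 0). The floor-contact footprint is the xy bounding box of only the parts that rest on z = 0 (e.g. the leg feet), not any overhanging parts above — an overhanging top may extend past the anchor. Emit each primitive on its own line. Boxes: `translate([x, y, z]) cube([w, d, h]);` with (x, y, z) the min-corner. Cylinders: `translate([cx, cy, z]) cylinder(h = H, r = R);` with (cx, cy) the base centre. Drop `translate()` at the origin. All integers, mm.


translate([540, 211, 0]) cylinder(h = 3713, r = 84);


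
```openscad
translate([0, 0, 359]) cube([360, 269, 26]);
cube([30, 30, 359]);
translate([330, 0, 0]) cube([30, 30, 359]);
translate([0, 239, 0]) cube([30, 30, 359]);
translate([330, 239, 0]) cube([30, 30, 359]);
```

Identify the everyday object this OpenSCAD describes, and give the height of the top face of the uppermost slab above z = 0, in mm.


A stool. The seat height is 385 mm.

A 360×269×26 slab at z = 359 on four corner posts — a stool. The seat top is 359 + 26 = 385 mm.


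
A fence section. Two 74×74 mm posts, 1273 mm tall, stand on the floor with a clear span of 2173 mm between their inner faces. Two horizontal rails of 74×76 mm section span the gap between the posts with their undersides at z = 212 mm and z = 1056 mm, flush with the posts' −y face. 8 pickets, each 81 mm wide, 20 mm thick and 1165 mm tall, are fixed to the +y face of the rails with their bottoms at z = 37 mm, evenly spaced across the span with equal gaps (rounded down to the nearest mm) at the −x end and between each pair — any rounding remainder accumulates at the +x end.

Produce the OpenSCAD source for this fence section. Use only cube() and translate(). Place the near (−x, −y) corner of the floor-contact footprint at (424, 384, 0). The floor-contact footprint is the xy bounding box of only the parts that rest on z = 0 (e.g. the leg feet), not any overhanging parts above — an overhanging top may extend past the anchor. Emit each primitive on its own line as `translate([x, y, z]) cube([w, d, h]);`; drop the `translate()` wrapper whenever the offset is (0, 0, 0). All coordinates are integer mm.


translate([424, 384, 0]) cube([74, 74, 1273]);
translate([2671, 384, 0]) cube([74, 74, 1273]);
translate([498, 384, 212]) cube([2173, 74, 76]);
translate([498, 384, 1056]) cube([2173, 74, 76]);
translate([667, 458, 37]) cube([81, 20, 1165]);
translate([917, 458, 37]) cube([81, 20, 1165]);
translate([1167, 458, 37]) cube([81, 20, 1165]);
translate([1417, 458, 37]) cube([81, 20, 1165]);
translate([1667, 458, 37]) cube([81, 20, 1165]);
translate([1917, 458, 37]) cube([81, 20, 1165]);
translate([2167, 458, 37]) cube([81, 20, 1165]);
translate([2417, 458, 37]) cube([81, 20, 1165]);


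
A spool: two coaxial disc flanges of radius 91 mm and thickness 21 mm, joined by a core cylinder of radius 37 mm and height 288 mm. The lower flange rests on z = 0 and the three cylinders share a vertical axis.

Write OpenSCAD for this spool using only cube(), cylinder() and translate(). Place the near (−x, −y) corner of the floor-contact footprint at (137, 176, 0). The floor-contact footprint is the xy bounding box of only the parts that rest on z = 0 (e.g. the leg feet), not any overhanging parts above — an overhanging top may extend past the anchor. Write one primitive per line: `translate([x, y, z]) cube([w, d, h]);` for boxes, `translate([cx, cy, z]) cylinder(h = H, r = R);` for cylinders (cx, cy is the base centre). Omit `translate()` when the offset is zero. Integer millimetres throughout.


translate([228, 267, 0]) cylinder(h = 21, r = 91);
translate([228, 267, 21]) cylinder(h = 288, r = 37);
translate([228, 267, 309]) cylinder(h = 21, r = 91);


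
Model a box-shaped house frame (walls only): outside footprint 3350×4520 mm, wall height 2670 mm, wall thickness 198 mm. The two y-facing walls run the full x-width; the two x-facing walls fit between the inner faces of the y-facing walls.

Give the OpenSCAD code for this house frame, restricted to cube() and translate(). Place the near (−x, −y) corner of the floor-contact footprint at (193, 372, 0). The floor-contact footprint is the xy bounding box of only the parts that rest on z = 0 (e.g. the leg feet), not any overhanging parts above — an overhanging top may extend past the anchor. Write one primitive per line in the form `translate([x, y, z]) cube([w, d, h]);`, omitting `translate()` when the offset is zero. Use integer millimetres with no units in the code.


translate([193, 372, 0]) cube([3350, 198, 2670]);
translate([193, 4694, 0]) cube([3350, 198, 2670]);
translate([193, 570, 0]) cube([198, 4124, 2670]);
translate([3345, 570, 0]) cube([198, 4124, 2670]);


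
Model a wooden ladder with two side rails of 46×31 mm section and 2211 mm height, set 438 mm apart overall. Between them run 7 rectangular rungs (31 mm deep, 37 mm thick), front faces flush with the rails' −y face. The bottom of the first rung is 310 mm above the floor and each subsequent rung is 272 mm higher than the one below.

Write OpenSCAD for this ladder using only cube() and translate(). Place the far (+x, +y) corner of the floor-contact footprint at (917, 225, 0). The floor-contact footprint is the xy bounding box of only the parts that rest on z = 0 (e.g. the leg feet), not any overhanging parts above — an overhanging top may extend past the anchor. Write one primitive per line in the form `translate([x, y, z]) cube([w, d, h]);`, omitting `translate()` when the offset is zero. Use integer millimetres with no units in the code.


// rung span = 438 - 2*46 = 346
// rung[k] z = 310 + k*272
translate([479, 194, 0]) cube([46, 31, 2211]);
translate([871, 194, 0]) cube([46, 31, 2211]);
translate([525, 194, 310]) cube([346, 31, 37]);
translate([525, 194, 582]) cube([346, 31, 37]);
translate([525, 194, 854]) cube([346, 31, 37]);
translate([525, 194, 1126]) cube([346, 31, 37]);
translate([525, 194, 1398]) cube([346, 31, 37]);
translate([525, 194, 1670]) cube([346, 31, 37]);
translate([525, 194, 1942]) cube([346, 31, 37]);


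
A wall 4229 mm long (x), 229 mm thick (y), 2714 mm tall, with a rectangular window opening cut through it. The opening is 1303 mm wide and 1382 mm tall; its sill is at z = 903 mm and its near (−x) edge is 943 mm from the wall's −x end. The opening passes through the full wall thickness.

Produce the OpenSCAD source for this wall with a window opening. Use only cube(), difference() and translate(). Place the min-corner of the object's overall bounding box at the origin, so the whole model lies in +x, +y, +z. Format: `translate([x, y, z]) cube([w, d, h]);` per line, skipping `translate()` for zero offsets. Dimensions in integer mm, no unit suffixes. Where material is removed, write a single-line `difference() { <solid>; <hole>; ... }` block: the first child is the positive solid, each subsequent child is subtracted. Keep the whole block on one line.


difference() { cube([4229, 229, 2714]); translate([943, 0, 903]) cube([1303, 229, 1382]); }


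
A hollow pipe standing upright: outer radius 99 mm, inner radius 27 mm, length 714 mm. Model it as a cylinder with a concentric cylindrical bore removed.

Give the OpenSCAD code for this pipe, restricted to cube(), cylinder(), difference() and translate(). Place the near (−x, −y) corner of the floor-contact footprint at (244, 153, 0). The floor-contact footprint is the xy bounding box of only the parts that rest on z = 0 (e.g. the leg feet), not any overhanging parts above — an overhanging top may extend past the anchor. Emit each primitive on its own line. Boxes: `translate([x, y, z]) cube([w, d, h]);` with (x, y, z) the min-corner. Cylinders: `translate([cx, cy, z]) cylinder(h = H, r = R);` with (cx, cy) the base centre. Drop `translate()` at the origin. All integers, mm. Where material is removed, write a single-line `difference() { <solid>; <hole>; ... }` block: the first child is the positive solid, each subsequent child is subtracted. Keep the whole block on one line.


difference() { translate([343, 252, 0]) cylinder(h = 714, r = 99); translate([343, 252, 0]) cylinder(h = 714, r = 27); }


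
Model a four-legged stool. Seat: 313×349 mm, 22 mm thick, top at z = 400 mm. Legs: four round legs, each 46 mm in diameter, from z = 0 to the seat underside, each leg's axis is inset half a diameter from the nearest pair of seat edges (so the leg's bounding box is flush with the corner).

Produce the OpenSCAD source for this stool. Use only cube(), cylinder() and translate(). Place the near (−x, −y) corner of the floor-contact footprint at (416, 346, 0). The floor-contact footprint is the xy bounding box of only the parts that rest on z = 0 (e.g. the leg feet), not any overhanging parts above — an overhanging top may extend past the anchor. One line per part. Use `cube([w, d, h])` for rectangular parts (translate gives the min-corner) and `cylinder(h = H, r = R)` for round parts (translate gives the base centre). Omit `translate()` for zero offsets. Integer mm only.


// leg_h = 400 - 22 = 378
translate([416, 346, 378]) cube([313, 349, 22]);
translate([439, 369, 0]) cylinder(h = 378, r = 23);
translate([706, 369, 0]) cylinder(h = 378, r = 23);
translate([439, 672, 0]) cylinder(h = 378, r = 23);
translate([706, 672, 0]) cylinder(h = 378, r = 23);


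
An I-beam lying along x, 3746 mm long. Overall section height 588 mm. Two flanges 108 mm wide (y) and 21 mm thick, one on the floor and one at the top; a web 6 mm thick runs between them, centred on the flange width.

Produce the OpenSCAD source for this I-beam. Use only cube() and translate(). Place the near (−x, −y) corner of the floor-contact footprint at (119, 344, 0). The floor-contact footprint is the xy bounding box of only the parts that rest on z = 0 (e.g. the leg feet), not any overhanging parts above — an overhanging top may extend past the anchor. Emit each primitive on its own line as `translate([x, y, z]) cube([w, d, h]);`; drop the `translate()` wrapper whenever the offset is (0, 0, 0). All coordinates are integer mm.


translate([119, 344, 0]) cube([3746, 108, 21]);
translate([119, 395, 21]) cube([3746, 6, 546]);
translate([119, 344, 567]) cube([3746, 108, 21]);


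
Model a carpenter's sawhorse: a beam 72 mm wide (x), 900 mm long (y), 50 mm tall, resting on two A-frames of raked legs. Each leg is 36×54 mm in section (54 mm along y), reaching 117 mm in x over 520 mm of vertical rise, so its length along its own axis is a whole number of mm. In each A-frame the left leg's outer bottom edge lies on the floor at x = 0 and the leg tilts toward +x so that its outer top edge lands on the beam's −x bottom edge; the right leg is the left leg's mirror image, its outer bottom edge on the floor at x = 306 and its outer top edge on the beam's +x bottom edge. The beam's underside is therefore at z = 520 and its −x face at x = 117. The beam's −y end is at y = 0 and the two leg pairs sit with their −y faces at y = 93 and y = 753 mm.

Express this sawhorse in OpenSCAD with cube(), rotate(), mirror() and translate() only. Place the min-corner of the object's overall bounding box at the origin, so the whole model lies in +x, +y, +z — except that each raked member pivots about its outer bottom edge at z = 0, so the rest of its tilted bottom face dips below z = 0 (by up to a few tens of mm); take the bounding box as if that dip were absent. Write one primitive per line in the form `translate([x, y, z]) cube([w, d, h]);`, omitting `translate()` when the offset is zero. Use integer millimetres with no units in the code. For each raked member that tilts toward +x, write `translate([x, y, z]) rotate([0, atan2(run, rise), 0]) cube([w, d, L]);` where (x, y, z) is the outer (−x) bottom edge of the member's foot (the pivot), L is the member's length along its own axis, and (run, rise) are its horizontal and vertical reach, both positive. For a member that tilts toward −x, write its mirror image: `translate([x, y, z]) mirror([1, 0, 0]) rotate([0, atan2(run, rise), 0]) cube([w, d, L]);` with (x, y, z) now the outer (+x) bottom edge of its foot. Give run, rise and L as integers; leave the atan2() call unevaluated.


translate([117, 0, 520]) cube([72, 900, 50]);
translate([0, 93, 0]) rotate([0, atan2(117, 520), 0]) cube([36, 54, 533]);
translate([306, 93, 0]) mirror([1, 0, 0]) rotate([0, atan2(117, 520), 0]) cube([36, 54, 533]);
translate([0, 753, 0]) rotate([0, atan2(117, 520), 0]) cube([36, 54, 533]);
translate([306, 753, 0]) mirror([1, 0, 0]) rotate([0, atan2(117, 520), 0]) cube([36, 54, 533]);


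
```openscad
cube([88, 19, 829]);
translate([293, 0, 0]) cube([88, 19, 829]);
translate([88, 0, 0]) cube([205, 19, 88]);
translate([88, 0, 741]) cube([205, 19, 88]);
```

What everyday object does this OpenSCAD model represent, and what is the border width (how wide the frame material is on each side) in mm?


A picture frame. The border width is 88 mm.

Four thin pieces enclosing a rectangular opening — a picture frame. The two full-height stiles are 829 mm tall; the top rail sits at z = 741 and is 88 mm tall, so the border above the opening is 829 − 741 = 88 mm, matching the stile x-width.


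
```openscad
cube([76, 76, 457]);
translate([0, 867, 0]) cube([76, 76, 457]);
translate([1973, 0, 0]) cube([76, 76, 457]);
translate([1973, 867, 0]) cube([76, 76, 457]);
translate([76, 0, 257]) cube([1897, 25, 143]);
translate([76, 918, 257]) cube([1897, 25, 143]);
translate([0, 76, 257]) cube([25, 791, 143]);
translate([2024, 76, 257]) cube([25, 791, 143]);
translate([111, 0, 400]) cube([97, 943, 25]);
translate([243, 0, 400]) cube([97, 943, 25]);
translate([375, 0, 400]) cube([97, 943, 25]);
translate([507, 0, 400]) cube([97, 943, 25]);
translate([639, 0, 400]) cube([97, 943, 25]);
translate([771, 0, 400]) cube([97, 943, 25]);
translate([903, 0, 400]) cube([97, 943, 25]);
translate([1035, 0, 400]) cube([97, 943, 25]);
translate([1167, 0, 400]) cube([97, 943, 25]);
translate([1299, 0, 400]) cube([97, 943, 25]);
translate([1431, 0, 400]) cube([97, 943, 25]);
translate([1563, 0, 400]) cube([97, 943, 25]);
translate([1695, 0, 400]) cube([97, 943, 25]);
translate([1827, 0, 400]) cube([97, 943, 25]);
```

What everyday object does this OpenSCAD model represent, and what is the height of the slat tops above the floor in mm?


A bed frame. The slat-top height is 425 mm.

Four posts, four rails, and a row of slats — a bed frame. Slats sit on the rails at z = 257 + 143 = 400; with slat thickness 25, the top is 425 mm.


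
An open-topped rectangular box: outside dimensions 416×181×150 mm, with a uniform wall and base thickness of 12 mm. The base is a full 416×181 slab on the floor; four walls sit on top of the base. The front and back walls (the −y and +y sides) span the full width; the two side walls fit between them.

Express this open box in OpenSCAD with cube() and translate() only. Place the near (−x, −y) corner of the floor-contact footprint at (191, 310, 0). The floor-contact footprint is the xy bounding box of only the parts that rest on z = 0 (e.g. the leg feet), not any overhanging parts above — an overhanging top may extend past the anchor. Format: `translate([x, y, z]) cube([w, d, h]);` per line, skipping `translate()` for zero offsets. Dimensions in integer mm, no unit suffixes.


translate([191, 310, 0]) cube([416, 181, 12]);
translate([191, 310, 12]) cube([416, 12, 138]);
translate([191, 479, 12]) cube([416, 12, 138]);
translate([191, 322, 12]) cube([12, 157, 138]);
translate([595, 322, 12]) cube([12, 157, 138]);


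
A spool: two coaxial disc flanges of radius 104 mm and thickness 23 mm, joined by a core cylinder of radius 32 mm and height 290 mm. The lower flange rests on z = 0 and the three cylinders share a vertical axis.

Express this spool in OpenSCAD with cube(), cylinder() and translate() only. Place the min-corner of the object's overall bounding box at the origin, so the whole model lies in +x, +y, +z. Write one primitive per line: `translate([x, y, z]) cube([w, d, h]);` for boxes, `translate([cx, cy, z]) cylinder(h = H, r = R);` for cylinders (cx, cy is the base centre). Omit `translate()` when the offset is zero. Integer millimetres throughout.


translate([104, 104, 0]) cylinder(h = 23, r = 104);
translate([104, 104, 23]) cylinder(h = 290, r = 32);
translate([104, 104, 313]) cylinder(h = 23, r = 104);


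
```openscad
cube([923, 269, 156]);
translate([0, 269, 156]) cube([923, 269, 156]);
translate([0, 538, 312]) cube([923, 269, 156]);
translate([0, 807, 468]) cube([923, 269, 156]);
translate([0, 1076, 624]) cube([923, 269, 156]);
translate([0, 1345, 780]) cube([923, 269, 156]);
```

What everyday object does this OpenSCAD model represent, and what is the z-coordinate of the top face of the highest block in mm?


A staircase. The total rise is 936 mm.

6 identical blocks, each offset up and back from the previous — a staircase. Each step is 156 mm tall and there are 6 of them, so the total rise is 6 × 156 = 936 mm.


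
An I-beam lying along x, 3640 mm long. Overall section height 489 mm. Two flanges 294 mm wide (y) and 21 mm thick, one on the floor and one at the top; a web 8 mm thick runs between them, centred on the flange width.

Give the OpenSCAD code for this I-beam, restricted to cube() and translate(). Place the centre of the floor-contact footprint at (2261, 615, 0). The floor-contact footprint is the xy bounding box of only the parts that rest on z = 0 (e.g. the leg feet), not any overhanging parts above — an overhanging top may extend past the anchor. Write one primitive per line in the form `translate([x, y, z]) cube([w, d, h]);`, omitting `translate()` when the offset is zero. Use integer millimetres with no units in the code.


translate([441, 468, 0]) cube([3640, 294, 21]);
translate([441, 611, 21]) cube([3640, 8, 447]);
translate([441, 468, 468]) cube([3640, 294, 21]);


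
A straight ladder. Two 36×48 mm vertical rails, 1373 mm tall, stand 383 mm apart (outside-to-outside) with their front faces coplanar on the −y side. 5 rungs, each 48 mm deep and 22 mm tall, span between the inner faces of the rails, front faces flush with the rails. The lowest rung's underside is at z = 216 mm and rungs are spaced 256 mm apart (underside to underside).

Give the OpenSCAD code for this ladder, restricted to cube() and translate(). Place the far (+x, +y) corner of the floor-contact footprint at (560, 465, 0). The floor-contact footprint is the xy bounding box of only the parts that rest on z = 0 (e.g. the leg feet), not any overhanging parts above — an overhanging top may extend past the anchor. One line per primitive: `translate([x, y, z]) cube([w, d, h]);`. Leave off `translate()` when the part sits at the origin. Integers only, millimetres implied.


translate([177, 417, 0]) cube([36, 48, 1373]);
translate([524, 417, 0]) cube([36, 48, 1373]);
translate([213, 417, 216]) cube([311, 48, 22]);
translate([213, 417, 472]) cube([311, 48, 22]);
translate([213, 417, 728]) cube([311, 48, 22]);
translate([213, 417, 984]) cube([311, 48, 22]);
translate([213, 417, 1240]) cube([311, 48, 22]);


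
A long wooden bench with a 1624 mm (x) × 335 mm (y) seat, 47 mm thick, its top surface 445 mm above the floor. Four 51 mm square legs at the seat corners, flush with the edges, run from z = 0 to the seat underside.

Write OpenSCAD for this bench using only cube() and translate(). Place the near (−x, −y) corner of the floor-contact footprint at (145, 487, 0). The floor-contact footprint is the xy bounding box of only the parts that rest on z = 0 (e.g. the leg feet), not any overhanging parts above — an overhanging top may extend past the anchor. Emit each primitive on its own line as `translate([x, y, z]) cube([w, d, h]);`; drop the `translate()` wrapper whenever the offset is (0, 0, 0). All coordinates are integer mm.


translate([145, 487, 398]) cube([1624, 335, 47]);
translate([145, 487, 0]) cube([51, 51, 398]);
translate([145, 771, 0]) cube([51, 51, 398]);
translate([1718, 487, 0]) cube([51, 51, 398]);
translate([1718, 771, 0]) cube([51, 51, 398]);


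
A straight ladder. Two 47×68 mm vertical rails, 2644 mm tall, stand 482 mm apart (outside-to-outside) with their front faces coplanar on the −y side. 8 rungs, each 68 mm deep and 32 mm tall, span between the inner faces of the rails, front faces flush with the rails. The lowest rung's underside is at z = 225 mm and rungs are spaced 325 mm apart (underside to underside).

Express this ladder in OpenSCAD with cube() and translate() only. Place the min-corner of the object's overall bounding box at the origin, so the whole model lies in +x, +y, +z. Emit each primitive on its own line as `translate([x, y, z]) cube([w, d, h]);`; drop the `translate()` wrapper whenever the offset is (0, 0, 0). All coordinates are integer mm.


// rung span = 482 - 2*47 = 388
// rung[k] z = 225 + k*325
cube([47, 68, 2644]);
translate([435, 0, 0]) cube([47, 68, 2644]);
translate([47, 0, 225]) cube([388, 68, 32]);
translate([47, 0, 550]) cube([388, 68, 32]);
translate([47, 0, 875]) cube([388, 68, 32]);
translate([47, 0, 1200]) cube([388, 68, 32]);
translate([47, 0, 1525]) cube([388, 68, 32]);
translate([47, 0, 1850]) cube([388, 68, 32]);
translate([47, 0, 2175]) cube([388, 68, 32]);
translate([47, 0, 2500]) cube([388, 68, 32]);


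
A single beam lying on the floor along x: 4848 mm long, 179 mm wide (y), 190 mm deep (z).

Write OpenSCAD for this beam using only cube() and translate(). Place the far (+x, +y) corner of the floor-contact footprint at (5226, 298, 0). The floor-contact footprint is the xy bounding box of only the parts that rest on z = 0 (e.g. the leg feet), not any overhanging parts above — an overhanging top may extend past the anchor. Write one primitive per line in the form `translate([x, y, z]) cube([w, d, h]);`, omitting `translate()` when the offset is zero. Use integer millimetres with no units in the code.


translate([378, 119, 0]) cube([4848, 179, 190]);
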